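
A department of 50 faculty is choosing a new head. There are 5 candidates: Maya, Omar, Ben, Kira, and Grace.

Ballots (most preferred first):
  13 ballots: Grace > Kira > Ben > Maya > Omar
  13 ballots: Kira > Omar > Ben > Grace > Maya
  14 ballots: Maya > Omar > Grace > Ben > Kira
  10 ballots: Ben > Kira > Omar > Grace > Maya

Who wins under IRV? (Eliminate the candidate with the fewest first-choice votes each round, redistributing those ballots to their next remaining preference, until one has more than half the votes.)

Kira

Round 1: Maya 14, Omar 0, Ben 10, Kira 13, Grace 13. Omar eliminated.
Round 2: Maya 14, Ben 10, Kira 13, Grace 13. Ben eliminated.
Round 3: Maya 14, Kira 23, Grace 13. Grace eliminated.
Round 4: Maya 14, Kira 36. Kira has a majority (≥26).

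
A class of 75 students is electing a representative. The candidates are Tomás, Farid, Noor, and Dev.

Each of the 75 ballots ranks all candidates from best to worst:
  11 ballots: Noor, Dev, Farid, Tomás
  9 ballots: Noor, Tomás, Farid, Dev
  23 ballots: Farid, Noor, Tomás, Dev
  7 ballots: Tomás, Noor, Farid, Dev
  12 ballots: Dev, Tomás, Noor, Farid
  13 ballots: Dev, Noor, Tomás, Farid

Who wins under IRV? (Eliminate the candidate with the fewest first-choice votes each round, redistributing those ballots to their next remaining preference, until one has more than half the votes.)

Noor

Round 1: Tomás 7, Farid 23, Noor 20, Dev 25. Tomás eliminated.
Round 2: Farid 23, Noor 27, Dev 25. Farid eliminated.
Round 3: Noor 50, Dev 25. Noor has a majority (≥38).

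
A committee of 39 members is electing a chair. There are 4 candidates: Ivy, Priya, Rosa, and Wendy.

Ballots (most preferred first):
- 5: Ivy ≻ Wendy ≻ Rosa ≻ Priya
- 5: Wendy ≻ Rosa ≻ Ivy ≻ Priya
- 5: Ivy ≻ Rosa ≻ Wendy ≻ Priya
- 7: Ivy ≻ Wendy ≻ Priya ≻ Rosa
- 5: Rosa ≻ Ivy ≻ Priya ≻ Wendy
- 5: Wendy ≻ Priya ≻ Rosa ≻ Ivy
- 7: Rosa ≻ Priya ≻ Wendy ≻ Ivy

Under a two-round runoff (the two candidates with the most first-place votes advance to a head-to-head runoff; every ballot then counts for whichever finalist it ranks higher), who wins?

Rosa

Round 1 first-place votes: Ivy 17, Priya 0, Rosa 12, Wendy 10. Ivy and Rosa advance.
Runoff: Ivy is ranked above Rosa on 17 ballots, Rosa above Ivy on 22.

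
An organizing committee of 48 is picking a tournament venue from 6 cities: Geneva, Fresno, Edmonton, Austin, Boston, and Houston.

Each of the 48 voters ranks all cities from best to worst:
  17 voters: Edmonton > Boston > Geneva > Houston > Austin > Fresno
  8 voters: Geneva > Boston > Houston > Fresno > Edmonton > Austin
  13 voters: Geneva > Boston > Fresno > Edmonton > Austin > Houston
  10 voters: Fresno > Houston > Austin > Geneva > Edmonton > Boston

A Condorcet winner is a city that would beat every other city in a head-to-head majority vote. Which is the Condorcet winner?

Geneva vs Fresno: 38–10
Geneva vs Edmonton: 31–17
Geneva vs Austin: 38–10
Geneva vs Boston: 31–17
Geneva vs Houston: 38–10
Geneva beats every other city.

Geneva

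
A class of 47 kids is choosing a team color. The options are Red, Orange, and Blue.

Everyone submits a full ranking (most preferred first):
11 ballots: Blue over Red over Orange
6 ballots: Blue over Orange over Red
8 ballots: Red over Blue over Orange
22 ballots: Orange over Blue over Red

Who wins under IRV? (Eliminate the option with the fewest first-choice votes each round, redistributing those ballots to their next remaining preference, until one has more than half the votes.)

Round 1: Red 8, Orange 22, Blue 17. Red eliminated.
Round 2: Orange 22, Blue 25. Blue has a majority (≥24).

Blue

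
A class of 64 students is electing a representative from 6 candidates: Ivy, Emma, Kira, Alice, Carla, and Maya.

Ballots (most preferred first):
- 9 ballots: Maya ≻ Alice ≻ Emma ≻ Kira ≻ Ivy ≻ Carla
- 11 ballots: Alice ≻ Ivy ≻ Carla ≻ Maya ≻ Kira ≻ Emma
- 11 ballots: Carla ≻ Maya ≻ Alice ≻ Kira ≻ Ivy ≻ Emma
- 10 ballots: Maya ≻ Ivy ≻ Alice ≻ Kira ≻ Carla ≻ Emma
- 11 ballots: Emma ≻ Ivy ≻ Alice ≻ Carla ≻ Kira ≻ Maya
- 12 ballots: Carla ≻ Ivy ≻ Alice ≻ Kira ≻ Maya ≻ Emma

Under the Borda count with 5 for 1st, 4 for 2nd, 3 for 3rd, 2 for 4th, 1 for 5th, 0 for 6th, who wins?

Ivy: 9×1 + 11×4 + 11×1 + 10×4 + 11×4 + 12×4 = 196
Emma: 9×3 + 11×0 + 11×0 + 10×0 + 11×5 + 12×0 = 82
Kira: 9×2 + 11×1 + 11×2 + 10×2 + 11×1 + 12×2 = 106
Alice: 9×4 + 11×5 + 11×3 + 10×3 + 11×3 + 12×3 = 223
Carla: 9×0 + 11×3 + 11×5 + 10×1 + 11×2 + 12×5 = 180
Maya: 9×5 + 11×2 + 11×4 + 10×5 + 11×0 + 12×1 = 173

Alice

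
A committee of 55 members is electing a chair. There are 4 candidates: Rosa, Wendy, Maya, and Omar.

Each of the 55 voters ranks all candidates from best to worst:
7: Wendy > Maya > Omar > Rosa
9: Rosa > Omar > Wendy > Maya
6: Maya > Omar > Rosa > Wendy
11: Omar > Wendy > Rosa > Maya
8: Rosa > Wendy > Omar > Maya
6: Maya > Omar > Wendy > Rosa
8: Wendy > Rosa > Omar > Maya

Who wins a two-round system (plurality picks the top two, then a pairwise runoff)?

Wendy

Round 1 first-place votes: Rosa 17, Wendy 15, Maya 12, Omar 11. Rosa and Wendy advance.
Runoff: Rosa is ranked above Wendy on 23 ballots, Wendy above Rosa on 32.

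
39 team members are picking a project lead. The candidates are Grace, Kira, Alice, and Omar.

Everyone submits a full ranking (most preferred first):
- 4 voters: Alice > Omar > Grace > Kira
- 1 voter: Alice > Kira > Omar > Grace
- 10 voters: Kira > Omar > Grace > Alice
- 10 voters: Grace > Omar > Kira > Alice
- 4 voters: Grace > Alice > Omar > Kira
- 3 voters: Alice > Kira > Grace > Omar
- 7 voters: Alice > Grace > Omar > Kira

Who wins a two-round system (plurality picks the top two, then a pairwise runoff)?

Round 1 first-place votes: Grace 14, Kira 10, Alice 15, Omar 0. Alice and Grace advance.
Runoff: Alice is ranked above Grace on 15 ballots, Grace above Alice on 24.

Grace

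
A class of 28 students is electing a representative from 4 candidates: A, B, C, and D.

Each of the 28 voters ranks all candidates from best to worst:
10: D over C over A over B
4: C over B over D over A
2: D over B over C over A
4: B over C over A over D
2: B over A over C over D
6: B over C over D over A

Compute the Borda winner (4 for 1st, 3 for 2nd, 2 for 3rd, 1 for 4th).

C

A: 10×2 + 4×1 + 2×1 + 4×2 + 2×3 + 6×1 = 46
B: 10×1 + 4×3 + 2×3 + 4×4 + 2×4 + 6×4 = 76
C: 10×3 + 4×4 + 2×2 + 4×3 + 2×2 + 6×3 = 84
D: 10×4 + 4×2 + 2×4 + 4×1 + 2×1 + 6×2 = 74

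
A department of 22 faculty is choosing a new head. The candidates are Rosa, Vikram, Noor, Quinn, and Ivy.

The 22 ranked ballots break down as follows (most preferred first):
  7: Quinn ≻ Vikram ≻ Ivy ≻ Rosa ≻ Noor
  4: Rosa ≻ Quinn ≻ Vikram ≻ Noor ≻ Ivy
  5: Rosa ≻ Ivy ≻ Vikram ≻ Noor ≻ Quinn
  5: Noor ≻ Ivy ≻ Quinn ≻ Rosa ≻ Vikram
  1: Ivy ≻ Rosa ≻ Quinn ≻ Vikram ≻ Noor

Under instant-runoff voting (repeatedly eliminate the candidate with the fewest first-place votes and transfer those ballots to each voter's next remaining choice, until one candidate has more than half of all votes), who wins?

Round 1: Rosa 9, Vikram 0, Noor 5, Quinn 7, Ivy 1. Vikram eliminated.
Round 2: Rosa 9, Noor 5, Quinn 7, Ivy 1. Ivy eliminated.
Round 3: Rosa 10, Noor 5, Quinn 7. Noor eliminated.
Round 4: Rosa 10, Quinn 12. Quinn has a majority (≥12).

Quinn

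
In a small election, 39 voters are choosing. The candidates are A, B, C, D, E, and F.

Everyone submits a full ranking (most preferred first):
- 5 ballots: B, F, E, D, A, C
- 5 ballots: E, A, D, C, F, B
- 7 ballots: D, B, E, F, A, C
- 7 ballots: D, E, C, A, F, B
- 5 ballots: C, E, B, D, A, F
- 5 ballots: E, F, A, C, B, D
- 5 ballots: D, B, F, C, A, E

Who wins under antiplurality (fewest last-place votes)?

A

Last-place votes: A 0, B 12, C 12, D 5, E 5, F 5.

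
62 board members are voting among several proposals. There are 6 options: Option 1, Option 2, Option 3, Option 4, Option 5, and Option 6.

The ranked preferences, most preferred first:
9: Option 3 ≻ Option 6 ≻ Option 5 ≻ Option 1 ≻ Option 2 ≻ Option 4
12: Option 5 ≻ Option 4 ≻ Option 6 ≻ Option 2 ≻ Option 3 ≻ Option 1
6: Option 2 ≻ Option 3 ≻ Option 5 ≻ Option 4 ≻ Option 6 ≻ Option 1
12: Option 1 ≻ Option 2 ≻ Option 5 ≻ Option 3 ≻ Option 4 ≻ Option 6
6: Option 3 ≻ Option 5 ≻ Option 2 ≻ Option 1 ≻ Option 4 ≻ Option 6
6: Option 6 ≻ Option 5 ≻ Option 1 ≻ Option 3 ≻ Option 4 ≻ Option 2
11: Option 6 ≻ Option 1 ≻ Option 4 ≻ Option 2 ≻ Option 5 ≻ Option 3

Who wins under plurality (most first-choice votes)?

First-place votes: Option 1 12, Option 2 6, Option 3 15, Option 4 0, Option 5 12, Option 6 17.

Option 6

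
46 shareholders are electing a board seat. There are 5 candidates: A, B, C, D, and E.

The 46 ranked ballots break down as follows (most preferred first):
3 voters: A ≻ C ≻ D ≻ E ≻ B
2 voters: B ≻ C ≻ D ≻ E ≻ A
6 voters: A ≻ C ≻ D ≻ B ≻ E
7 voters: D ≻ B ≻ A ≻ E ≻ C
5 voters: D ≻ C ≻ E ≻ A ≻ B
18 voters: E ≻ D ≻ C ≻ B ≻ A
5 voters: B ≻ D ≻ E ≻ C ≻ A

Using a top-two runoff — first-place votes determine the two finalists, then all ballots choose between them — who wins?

D

Round 1 first-place votes: A 9, B 7, C 0, D 12, E 18. E and D advance.
Runoff: E is ranked above D on 18 ballots, D above E on 28.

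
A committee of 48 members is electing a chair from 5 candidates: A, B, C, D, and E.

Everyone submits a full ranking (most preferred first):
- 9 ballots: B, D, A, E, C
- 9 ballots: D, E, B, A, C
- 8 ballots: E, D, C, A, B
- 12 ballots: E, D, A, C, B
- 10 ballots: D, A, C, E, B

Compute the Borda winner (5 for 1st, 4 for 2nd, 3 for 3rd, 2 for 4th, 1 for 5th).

A: 9×3 + 9×2 + 8×2 + 12×3 + 10×4 = 137
B: 9×5 + 9×3 + 8×1 + 12×1 + 10×1 = 102
C: 9×1 + 9×1 + 8×3 + 12×2 + 10×3 = 96
D: 9×4 + 9×5 + 8×4 + 12×4 + 10×5 = 211
E: 9×2 + 9×4 + 8×5 + 12×5 + 10×2 = 174

D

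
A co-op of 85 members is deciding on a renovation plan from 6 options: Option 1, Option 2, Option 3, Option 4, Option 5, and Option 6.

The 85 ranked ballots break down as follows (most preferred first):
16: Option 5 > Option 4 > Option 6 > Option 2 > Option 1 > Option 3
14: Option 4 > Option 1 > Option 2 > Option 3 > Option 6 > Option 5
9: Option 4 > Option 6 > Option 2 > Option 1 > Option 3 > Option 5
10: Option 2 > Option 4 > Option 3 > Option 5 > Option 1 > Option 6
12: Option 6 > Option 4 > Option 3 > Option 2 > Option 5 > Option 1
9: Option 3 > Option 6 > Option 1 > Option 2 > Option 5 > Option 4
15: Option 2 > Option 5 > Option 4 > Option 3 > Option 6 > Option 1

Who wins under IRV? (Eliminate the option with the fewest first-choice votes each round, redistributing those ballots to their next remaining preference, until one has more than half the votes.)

Round 1: Option 1 0, Option 2 25, Option 3 9, Option 4 23, Option 5 16, Option 6 12. Option 1 eliminated.
Round 2: Option 2 25, Option 3 9, Option 4 23, Option 5 16, Option 6 12. Option 3 eliminated.
Round 3: Option 2 25, Option 4 23, Option 5 16, Option 6 21. Option 5 eliminated.
Round 4: Option 2 25, Option 4 39, Option 6 21. Option 6 eliminated.
Round 5: Option 2 34, Option 4 51. Option 4 has a majority (≥43).

Option 4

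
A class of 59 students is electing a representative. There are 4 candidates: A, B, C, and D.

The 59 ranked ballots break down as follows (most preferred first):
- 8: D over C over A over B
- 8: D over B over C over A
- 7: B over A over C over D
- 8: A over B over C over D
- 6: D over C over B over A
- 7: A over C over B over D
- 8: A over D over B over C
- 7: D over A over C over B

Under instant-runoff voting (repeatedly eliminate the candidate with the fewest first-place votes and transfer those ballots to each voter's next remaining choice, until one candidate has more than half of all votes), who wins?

A

Round 1: A 23, B 7, C 0, D 29. C eliminated.
Round 2: A 23, B 7, D 29. B eliminated.
Round 3: A 30, D 29. A has a majority (≥30).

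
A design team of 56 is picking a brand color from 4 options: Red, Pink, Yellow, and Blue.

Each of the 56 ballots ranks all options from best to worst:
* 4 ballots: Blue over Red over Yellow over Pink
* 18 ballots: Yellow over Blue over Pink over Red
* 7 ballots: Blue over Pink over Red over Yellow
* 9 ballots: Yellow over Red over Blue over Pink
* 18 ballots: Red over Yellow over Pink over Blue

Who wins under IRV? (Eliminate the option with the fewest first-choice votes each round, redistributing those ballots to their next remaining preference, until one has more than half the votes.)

Red

Round 1: Red 18, Pink 0, Yellow 27, Blue 11. Pink eliminated.
Round 2: Red 18, Yellow 27, Blue 11. Blue eliminated.
Round 3: Red 29, Yellow 27. Red has a majority (≥29).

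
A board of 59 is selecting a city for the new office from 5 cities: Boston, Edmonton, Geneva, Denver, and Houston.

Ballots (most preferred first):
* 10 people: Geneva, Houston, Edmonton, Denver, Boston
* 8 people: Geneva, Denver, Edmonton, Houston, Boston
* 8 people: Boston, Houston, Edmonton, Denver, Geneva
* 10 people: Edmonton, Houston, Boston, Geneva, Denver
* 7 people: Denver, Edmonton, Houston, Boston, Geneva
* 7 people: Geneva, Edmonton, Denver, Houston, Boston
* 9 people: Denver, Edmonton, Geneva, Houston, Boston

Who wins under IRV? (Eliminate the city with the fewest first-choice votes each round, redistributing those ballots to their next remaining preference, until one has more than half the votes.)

Edmonton

Round 1: Boston 8, Edmonton 10, Geneva 25, Denver 16, Houston 0. Houston eliminated.
Round 2: Boston 8, Edmonton 10, Geneva 25, Denver 16. Boston eliminated.
Round 3: Edmonton 18, Geneva 25, Denver 16. Denver eliminated.
Round 4: Edmonton 34, Geneva 25. Edmonton has a majority (≥30).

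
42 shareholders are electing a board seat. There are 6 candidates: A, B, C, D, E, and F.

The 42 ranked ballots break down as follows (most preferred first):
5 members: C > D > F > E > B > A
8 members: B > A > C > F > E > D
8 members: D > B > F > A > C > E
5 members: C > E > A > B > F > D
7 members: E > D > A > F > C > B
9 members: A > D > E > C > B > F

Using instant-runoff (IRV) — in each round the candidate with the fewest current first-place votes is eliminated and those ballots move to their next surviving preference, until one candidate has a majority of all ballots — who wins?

A

Round 1: A 9, B 8, C 10, D 8, E 7, F 0. F eliminated.
Round 2: A 9, B 8, C 10, D 8, E 7. E eliminated.
Round 3: A 9, B 8, C 10, D 15. B eliminated.
Round 4: A 17, C 10, D 15. C eliminated.
Round 5: A 22, D 20. A has a majority (≥22).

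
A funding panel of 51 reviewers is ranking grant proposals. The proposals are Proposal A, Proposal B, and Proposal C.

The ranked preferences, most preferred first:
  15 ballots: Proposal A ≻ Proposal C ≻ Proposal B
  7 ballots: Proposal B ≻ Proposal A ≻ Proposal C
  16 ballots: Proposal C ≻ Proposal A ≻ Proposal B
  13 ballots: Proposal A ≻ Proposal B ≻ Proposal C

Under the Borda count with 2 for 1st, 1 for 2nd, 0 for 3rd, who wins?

Proposal A: 15×2 + 7×1 + 16×1 + 13×2 = 79
Proposal B: 15×0 + 7×2 + 16×0 + 13×1 = 27
Proposal C: 15×1 + 7×0 + 16×2 + 13×0 = 47

Proposal A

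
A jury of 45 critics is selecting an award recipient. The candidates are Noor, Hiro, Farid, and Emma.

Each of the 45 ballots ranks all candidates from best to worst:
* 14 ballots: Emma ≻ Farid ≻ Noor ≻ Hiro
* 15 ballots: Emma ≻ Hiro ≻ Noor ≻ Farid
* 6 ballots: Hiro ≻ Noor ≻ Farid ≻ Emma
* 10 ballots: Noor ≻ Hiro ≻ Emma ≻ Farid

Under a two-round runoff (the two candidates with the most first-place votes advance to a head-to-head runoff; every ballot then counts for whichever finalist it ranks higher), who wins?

Round 1 first-place votes: Noor 10, Hiro 6, Farid 0, Emma 29. Emma and Noor advance.
Runoff: Emma is ranked above Noor on 29 ballots, Noor above Emma on 16.

Emma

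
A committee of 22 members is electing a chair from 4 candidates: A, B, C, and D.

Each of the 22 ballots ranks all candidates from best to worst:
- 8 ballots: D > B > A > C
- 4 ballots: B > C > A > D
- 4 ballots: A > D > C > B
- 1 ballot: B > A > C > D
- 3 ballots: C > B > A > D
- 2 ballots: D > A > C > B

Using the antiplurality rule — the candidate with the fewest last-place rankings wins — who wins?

A

Last-place votes: A 0, B 6, C 8, D 8.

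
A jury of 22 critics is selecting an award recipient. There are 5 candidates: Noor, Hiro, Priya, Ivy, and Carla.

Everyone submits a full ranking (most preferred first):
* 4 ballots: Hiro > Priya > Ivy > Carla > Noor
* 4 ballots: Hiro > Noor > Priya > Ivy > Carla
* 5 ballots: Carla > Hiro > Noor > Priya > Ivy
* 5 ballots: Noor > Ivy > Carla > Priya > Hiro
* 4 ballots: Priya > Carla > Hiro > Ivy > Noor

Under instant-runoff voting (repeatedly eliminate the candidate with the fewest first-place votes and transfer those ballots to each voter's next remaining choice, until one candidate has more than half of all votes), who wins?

Carla

Round 1: Noor 5, Hiro 8, Priya 4, Ivy 0, Carla 5. Ivy eliminated.
Round 2: Noor 5, Hiro 8, Priya 4, Carla 5. Priya eliminated.
Round 3: Noor 5, Hiro 8, Carla 9. Noor eliminated.
Round 4: Hiro 8, Carla 14. Carla has a majority (≥12).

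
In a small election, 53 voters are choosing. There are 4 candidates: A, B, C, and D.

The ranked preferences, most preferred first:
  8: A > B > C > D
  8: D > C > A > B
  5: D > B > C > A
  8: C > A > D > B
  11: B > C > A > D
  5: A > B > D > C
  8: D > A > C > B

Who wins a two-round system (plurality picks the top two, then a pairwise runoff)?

Round 1 first-place votes: A 13, B 11, C 8, D 21. D and A advance.
Runoff: D is ranked above A on 21 ballots, A above D on 32.

A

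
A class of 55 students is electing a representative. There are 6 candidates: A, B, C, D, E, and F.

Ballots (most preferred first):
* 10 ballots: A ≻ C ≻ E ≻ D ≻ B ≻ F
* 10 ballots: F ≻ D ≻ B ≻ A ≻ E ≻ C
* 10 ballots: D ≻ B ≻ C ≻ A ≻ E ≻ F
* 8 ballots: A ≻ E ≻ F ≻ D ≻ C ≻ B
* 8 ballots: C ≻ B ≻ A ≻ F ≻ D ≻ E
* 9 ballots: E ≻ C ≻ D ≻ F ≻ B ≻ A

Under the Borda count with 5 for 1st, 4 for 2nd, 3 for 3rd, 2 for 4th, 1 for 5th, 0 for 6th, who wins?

A: 10×5 + 10×2 + 10×2 + 8×5 + 8×3 + 9×0 = 154
B: 10×1 + 10×3 + 10×4 + 8×0 + 8×4 + 9×1 = 121
C: 10×4 + 10×0 + 10×3 + 8×1 + 8×5 + 9×4 = 154
D: 10×2 + 10×4 + 10×5 + 8×2 + 8×1 + 9×3 = 161
E: 10×3 + 10×1 + 10×1 + 8×4 + 8×0 + 9×5 = 127
F: 10×0 + 10×5 + 10×0 + 8×3 + 8×2 + 9×2 = 108

D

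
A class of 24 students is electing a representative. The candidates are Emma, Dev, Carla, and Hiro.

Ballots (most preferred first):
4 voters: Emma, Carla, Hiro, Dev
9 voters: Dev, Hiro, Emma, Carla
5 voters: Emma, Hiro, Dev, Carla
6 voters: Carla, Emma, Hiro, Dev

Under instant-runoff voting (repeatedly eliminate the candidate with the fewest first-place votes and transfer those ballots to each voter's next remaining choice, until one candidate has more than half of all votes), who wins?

Emma

Round 1: Emma 9, Dev 9, Carla 6, Hiro 0. Hiro eliminated.
Round 2: Emma 9, Dev 9, Carla 6. Carla eliminated.
Round 3: Emma 15, Dev 9. Emma has a majority (≥13).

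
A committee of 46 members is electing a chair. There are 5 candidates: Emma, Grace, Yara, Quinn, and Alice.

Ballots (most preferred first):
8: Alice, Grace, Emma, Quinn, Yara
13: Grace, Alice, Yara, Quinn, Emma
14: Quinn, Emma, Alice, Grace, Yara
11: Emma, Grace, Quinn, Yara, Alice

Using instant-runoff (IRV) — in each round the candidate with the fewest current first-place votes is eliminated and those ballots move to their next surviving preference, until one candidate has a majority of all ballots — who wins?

Grace

Round 1: Emma 11, Grace 13, Yara 0, Quinn 14, Alice 8. Yara eliminated.
Round 2: Emma 11, Grace 13, Quinn 14, Alice 8. Alice eliminated.
Round 3: Emma 11, Grace 21, Quinn 14. Emma eliminated.
Round 4: Grace 32, Quinn 14. Grace has a majority (≥24).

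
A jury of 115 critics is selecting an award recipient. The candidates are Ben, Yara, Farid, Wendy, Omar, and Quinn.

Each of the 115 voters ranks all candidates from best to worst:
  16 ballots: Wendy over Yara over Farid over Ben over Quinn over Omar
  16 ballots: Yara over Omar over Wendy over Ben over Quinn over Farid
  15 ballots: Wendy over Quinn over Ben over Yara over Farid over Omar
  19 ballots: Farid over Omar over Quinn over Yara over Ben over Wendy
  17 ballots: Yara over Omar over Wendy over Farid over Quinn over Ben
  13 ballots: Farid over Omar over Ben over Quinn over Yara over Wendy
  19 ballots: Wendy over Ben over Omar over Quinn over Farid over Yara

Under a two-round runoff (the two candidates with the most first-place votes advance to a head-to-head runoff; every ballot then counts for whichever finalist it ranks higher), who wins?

Yara

Round 1 first-place votes: Ben 0, Yara 33, Farid 32, Wendy 50, Omar 0, Quinn 0. Wendy and Yara advance.
Runoff: Wendy is ranked above Yara on 50 ballots, Yara above Wendy on 65.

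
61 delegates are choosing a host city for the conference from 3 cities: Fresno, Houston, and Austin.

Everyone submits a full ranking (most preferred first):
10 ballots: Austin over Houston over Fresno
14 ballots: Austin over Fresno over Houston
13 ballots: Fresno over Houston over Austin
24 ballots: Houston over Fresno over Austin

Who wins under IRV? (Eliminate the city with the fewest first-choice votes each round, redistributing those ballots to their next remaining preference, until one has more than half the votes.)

Houston

Round 1: Fresno 13, Houston 24, Austin 24. Fresno eliminated.
Round 2: Houston 37, Austin 24. Houston has a majority (≥31).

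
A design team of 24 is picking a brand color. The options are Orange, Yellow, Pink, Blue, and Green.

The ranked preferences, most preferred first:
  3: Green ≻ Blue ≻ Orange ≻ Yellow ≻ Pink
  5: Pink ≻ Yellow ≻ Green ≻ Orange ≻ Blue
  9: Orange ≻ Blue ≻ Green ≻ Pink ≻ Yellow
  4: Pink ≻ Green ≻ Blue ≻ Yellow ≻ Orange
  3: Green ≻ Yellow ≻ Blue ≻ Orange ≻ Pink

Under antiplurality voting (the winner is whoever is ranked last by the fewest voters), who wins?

Green

Last-place votes: Orange 4, Yellow 9, Pink 6, Blue 5, Green 0.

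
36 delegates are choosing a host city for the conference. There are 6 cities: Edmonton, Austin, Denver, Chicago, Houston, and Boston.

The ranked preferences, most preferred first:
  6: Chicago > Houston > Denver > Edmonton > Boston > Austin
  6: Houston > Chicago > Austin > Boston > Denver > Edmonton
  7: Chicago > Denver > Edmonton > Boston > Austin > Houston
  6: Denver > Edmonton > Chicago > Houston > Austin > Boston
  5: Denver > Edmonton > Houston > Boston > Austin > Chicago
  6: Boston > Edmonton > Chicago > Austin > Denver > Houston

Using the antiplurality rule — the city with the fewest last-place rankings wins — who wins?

Denver

Last-place votes: Edmonton 6, Austin 6, Denver 0, Chicago 5, Houston 13, Boston 6.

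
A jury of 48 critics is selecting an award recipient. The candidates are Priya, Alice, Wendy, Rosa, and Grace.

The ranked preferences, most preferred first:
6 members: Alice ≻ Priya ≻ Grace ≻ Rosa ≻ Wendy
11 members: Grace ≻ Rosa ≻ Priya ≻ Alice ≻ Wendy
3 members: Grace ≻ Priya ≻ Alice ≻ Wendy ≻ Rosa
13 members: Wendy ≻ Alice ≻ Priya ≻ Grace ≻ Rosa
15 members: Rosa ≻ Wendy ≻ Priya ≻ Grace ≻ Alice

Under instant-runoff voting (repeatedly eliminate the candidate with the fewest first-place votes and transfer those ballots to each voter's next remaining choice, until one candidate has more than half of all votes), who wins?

Grace

Round 1: Priya 0, Alice 6, Wendy 13, Rosa 15, Grace 14. Priya eliminated.
Round 2: Alice 6, Wendy 13, Rosa 15, Grace 14. Alice eliminated.
Round 3: Wendy 13, Rosa 15, Grace 20. Wendy eliminated.
Round 4: Rosa 15, Grace 33. Grace has a majority (≥25).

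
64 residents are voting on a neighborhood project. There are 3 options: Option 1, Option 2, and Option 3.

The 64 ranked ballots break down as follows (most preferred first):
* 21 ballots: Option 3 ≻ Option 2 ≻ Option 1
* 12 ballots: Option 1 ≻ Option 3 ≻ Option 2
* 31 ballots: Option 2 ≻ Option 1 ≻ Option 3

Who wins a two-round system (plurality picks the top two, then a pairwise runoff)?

Option 3

Round 1 first-place votes: Option 1 12, Option 2 31, Option 3 21. Option 2 and Option 3 advance.
Runoff: Option 2 is ranked above Option 3 on 31 ballots, Option 3 above Option 2 on 33.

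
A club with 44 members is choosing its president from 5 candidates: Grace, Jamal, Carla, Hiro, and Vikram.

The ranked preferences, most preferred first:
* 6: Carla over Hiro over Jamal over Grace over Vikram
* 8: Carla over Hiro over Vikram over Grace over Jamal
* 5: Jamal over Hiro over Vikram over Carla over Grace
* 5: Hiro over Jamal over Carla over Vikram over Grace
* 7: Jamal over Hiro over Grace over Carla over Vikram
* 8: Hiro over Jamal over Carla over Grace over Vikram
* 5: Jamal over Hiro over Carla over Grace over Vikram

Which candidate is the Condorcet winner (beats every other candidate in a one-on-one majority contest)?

Hiro vs Grace: 44–0
Hiro vs Jamal: 27–17
Hiro vs Carla: 30–14
Hiro vs Vikram: 44–0
Hiro beats every other candidate.

Hiro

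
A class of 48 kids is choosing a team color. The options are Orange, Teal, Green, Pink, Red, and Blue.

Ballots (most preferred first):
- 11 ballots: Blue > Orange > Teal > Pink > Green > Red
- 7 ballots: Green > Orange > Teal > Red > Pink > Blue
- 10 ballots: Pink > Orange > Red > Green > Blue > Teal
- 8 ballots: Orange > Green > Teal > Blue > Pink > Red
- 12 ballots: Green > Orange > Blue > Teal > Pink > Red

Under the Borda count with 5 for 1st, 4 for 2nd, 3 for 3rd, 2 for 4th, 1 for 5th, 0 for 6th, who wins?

Orange

Orange: 11×4 + 7×4 + 10×4 + 8×5 + 12×4 = 200
Teal: 11×3 + 7×3 + 10×0 + 8×3 + 12×2 = 102
Green: 11×1 + 7×5 + 10×2 + 8×4 + 12×5 = 158
Pink: 11×2 + 7×1 + 10×5 + 8×1 + 12×1 = 99
Red: 11×0 + 7×2 + 10×3 + 8×0 + 12×0 = 44
Blue: 11×5 + 7×0 + 10×1 + 8×2 + 12×3 = 117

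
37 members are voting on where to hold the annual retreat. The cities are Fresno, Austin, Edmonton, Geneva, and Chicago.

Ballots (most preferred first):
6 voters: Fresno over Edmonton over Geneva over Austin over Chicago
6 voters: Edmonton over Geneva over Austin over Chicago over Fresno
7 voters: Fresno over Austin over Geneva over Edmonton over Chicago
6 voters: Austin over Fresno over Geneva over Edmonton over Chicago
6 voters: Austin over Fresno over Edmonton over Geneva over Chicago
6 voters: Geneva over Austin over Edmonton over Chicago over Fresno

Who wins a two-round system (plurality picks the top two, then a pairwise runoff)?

Round 1 first-place votes: Fresno 13, Austin 12, Edmonton 6, Geneva 6, Chicago 0. Fresno and Austin advance.
Runoff: Fresno is ranked above Austin on 13 ballots, Austin above Fresno on 24.

Austin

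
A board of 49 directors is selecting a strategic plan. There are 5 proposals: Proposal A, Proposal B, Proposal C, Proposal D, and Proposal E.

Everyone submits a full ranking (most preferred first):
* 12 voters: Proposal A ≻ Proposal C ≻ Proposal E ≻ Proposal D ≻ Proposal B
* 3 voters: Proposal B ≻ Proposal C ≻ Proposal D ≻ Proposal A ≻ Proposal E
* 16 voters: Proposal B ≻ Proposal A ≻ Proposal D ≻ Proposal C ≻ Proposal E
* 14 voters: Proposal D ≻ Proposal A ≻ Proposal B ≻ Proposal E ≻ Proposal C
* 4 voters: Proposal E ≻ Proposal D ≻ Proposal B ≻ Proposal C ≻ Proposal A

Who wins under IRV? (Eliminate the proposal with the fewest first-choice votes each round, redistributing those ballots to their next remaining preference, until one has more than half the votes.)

Proposal D

Round 1: Proposal A 12, Proposal B 19, Proposal C 0, Proposal D 14, Proposal E 4. Proposal C eliminated.
Round 2: Proposal A 12, Proposal B 19, Proposal D 14, Proposal E 4. Proposal E eliminated.
Round 3: Proposal A 12, Proposal B 19, Proposal D 18. Proposal A eliminated.
Round 4: Proposal B 19, Proposal D 30. Proposal D has a majority (≥25).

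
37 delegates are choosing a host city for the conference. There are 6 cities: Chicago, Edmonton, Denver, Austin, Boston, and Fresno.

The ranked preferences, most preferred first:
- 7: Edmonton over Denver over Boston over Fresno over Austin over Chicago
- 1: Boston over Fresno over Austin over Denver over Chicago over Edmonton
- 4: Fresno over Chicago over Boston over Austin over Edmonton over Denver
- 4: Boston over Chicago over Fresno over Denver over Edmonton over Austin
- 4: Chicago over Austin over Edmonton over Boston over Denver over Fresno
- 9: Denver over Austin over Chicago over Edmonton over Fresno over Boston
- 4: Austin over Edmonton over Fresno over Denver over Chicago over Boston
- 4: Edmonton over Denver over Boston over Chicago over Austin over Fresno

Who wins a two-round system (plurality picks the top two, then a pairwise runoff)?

Edmonton

Round 1 first-place votes: Chicago 4, Edmonton 11, Denver 9, Austin 4, Boston 5, Fresno 4. Edmonton and Denver advance.
Runoff: Edmonton is ranked above Denver on 23 ballots, Denver above Edmonton on 14.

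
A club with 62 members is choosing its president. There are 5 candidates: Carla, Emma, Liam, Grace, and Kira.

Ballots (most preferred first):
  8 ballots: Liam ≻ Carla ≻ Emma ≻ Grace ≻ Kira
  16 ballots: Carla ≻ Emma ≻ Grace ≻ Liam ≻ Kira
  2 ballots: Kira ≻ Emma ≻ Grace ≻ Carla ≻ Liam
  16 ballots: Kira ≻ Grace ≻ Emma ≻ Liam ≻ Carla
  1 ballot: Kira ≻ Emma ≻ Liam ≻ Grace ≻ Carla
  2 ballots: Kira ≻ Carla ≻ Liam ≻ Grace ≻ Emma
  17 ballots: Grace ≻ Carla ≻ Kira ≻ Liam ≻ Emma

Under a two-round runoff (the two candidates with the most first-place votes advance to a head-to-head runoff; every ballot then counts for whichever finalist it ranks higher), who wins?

Grace

Round 1 first-place votes: Carla 16, Emma 0, Liam 8, Grace 17, Kira 21. Kira and Grace advance.
Runoff: Kira is ranked above Grace on 21 ballots, Grace above Kira on 41.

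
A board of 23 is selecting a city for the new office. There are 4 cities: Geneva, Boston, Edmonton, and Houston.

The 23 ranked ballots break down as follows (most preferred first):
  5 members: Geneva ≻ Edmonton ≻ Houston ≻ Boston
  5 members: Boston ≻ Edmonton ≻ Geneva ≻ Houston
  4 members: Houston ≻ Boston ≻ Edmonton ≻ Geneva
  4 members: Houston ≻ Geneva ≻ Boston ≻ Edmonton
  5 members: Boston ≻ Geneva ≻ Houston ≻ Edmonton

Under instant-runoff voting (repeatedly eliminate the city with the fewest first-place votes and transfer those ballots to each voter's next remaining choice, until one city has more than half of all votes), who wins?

Houston

Round 1: Geneva 5, Boston 10, Edmonton 0, Houston 8. Edmonton eliminated.
Round 2: Geneva 5, Boston 10, Houston 8. Geneva eliminated.
Round 3: Boston 10, Houston 13. Houston has a majority (≥12).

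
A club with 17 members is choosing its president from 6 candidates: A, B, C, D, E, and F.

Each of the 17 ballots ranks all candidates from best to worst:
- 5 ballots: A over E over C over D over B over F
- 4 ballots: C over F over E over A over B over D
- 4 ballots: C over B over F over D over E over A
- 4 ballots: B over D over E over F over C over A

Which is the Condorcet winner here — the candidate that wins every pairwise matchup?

E

E vs A: 12–5
E vs B: 9–8
E vs C: 9–8
E vs D: 9–8
E vs F: 9–8
E beats every other candidate.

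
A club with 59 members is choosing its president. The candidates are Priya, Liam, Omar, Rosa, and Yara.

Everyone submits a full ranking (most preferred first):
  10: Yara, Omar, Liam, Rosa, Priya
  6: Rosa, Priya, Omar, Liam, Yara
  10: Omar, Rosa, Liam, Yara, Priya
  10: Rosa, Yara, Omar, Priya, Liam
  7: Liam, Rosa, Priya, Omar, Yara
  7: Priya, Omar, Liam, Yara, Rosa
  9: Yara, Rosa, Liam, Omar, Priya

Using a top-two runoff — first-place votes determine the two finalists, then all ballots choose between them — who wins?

Round 1 first-place votes: Priya 7, Liam 7, Omar 10, Rosa 16, Yara 19. Yara and Rosa advance.
Runoff: Yara is ranked above Rosa on 26 ballots, Rosa above Yara on 33.

Rosa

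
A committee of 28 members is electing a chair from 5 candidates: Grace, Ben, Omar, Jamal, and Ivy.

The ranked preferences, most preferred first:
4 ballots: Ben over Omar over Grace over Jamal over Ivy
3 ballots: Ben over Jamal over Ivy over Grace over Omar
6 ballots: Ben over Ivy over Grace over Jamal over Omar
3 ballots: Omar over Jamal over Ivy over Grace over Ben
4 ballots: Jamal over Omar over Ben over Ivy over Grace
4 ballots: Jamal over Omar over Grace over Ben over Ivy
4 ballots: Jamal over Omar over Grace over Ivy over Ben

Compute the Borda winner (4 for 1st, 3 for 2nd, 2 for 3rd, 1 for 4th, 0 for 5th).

Jamal

Grace: 4×2 + 3×1 + 6×2 + 3×1 + 4×0 + 4×2 + 4×2 = 42
Ben: 4×4 + 3×4 + 6×4 + 3×0 + 4×2 + 4×1 + 4×0 = 64
Omar: 4×3 + 3×0 + 6×0 + 3×4 + 4×3 + 4×3 + 4×3 = 60
Jamal: 4×1 + 3×3 + 6×1 + 3×3 + 4×4 + 4×4 + 4×4 = 76
Ivy: 4×0 + 3×2 + 6×3 + 3×2 + 4×1 + 4×0 + 4×1 = 38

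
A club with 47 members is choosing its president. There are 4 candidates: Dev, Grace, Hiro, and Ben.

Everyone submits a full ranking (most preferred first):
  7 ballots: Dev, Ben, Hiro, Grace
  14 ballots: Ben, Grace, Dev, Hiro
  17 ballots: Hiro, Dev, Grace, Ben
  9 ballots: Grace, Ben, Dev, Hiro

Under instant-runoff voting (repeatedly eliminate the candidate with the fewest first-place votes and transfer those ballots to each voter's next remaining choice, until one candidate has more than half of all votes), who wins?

Round 1: Dev 7, Grace 9, Hiro 17, Ben 14. Dev eliminated.
Round 2: Grace 9, Hiro 17, Ben 21. Grace eliminated.
Round 3: Hiro 17, Ben 30. Ben has a majority (≥24).

Ben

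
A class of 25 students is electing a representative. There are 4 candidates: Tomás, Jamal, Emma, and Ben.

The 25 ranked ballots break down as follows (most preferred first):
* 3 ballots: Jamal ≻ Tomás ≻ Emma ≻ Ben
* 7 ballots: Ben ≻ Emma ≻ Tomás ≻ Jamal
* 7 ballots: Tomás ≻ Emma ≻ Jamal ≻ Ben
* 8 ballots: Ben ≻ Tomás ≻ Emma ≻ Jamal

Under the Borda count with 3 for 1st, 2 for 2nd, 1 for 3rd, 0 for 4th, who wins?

Tomás

Tomás: 3×2 + 7×1 + 7×3 + 8×2 = 50
Jamal: 3×3 + 7×0 + 7×1 + 8×0 = 16
Emma: 3×1 + 7×2 + 7×2 + 8×1 = 39
Ben: 3×0 + 7×3 + 7×0 + 8×3 = 45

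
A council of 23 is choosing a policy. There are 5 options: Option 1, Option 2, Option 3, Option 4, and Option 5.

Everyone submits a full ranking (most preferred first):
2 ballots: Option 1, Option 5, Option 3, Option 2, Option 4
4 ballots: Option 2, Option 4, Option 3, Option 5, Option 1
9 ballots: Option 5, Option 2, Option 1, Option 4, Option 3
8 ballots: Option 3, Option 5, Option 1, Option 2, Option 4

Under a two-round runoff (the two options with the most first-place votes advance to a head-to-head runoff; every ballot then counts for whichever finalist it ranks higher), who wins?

Option 3

Round 1 first-place votes: Option 1 2, Option 2 4, Option 3 8, Option 4 0, Option 5 9. Option 5 and Option 3 advance.
Runoff: Option 5 is ranked above Option 3 on 11 ballots, Option 3 above Option 5 on 12.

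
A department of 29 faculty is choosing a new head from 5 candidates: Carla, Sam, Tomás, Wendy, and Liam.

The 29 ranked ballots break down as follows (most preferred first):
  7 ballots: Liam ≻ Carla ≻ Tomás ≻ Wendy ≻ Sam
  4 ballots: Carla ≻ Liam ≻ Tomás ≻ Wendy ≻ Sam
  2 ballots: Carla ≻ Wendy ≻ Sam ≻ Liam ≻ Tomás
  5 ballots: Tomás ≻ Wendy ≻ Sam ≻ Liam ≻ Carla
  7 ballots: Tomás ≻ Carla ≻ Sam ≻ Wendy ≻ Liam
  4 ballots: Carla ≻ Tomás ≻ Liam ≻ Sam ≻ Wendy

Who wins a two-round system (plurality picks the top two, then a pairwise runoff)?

Carla

Round 1 first-place votes: Carla 10, Sam 0, Tomás 12, Wendy 0, Liam 7. Tomás and Carla advance.
Runoff: Tomás is ranked above Carla on 12 ballots, Carla above Tomás on 17.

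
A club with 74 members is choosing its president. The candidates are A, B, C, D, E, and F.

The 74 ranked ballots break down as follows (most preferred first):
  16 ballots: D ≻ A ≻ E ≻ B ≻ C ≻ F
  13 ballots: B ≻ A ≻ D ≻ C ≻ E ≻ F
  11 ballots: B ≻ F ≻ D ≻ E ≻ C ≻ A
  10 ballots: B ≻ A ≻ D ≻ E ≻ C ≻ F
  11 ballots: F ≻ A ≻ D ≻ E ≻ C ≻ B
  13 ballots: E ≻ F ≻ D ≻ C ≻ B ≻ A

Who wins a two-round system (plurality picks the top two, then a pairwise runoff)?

Round 1 first-place votes: A 0, B 34, C 0, D 16, E 13, F 11. B and D advance.
Runoff: B is ranked above D on 34 ballots, D above B on 40.

D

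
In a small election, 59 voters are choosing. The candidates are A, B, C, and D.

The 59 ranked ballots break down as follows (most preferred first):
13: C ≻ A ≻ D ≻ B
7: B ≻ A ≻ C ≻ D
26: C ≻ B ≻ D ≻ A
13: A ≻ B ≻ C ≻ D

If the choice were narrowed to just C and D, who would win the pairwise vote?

C

C is ranked above D on 59 ballots; D above C on 0.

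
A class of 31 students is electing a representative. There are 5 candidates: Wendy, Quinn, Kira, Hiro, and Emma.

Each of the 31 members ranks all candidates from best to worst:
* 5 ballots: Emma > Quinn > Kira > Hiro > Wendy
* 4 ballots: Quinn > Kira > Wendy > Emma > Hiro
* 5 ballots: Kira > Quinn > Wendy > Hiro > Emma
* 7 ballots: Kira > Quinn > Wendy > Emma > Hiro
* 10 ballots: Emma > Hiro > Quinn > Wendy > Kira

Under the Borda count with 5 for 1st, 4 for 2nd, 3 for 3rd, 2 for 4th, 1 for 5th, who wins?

Wendy: 5×1 + 4×3 + 5×3 + 7×3 + 10×2 = 73
Quinn: 5×4 + 4×5 + 5×4 + 7×4 + 10×3 = 118
Kira: 5×3 + 4×4 + 5×5 + 7×5 + 10×1 = 101
Hiro: 5×2 + 4×1 + 5×2 + 7×1 + 10×4 = 71
Emma: 5×5 + 4×2 + 5×1 + 7×2 + 10×5 = 102

Quinn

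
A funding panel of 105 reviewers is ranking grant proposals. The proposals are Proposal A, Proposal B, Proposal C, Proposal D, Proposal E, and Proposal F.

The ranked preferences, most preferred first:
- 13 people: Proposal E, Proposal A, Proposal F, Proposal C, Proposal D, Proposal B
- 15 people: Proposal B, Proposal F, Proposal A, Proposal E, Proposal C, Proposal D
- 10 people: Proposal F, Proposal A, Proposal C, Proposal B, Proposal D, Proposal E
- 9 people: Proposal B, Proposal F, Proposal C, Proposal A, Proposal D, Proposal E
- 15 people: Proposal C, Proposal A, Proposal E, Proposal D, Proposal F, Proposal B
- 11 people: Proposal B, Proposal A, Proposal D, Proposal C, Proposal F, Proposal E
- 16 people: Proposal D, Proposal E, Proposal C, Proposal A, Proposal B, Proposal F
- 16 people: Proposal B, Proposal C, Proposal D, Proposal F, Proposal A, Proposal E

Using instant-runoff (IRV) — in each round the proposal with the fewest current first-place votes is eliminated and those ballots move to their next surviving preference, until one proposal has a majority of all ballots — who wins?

Proposal C

Round 1: Proposal A 0, Proposal B 51, Proposal C 15, Proposal D 16, Proposal E 13, Proposal F 10. Proposal A eliminated.
Round 2: Proposal B 51, Proposal C 15, Proposal D 16, Proposal E 13, Proposal F 10. Proposal F eliminated.
Round 3: Proposal B 51, Proposal C 25, Proposal D 16, Proposal E 13. Proposal E eliminated.
Round 4: Proposal B 51, Proposal C 38, Proposal D 16. Proposal D eliminated.
Round 5: Proposal B 51, Proposal C 54. Proposal C has a majority (≥53).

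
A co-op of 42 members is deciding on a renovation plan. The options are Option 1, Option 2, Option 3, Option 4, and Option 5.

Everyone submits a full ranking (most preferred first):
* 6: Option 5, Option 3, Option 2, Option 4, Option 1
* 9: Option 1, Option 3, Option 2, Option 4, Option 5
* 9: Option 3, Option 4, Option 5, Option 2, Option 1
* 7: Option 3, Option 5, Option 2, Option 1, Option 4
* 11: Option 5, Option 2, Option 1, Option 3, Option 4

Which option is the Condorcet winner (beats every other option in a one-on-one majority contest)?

Option 3

Option 3 vs Option 1: 22–20
Option 3 vs Option 2: 31–11
Option 3 vs Option 4: 42–0
Option 3 vs Option 5: 25–17
Option 3 beats every other option.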